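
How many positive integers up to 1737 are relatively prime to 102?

545

Prime factors of 102: 2, 3, 17. Count integers ≤ 1737 divisible by none of them.
By inclusion–exclusion: 1737 − ⌊1737/2⌋ − ⌊1737/3⌋ − ⌊1737/17⌋ + ⌊1737/6⌋ + ⌊1737/34⌋ + ⌊1737/51⌋ − ⌊1737/102⌋ = 545.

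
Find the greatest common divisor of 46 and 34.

2

46 = 2 · 23
34 = 2 · 17
Common: 2 = 2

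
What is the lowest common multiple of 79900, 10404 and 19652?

207819900

79900 = 2² · 5² · 17 · 47; 10404 = 2² · 3² · 17²; 19652 = 2² · 17³
lcm takes max exponent of each prime: 2² · 3² · 5² · 17³ · 47 = 207819900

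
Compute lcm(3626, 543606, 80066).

382155018

lcm(3626, 543606) = 3626·543606/gcd = 1971115356/98 = 20113422
lcm(20113422, 80066) = 20113422·80066/gcd = 1610401245852/4214 = 382155018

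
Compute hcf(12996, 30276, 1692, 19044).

36

gcd(12996, 30276): 30276 = 2·12996 + 4284; 12996 = 3·4284 + 144; 4284 = 29·144 + 108; 144 = 1·108 + 36; 108 = 3·36 + 0 → 36
gcd(36, 1692): 1692 = 47·36 + 0 → 36
gcd(36, 19044): 19044 = 529·36 + 0 → 36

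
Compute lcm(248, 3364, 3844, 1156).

1868560712

lcm(248, 3364) = 248·3364/gcd = 834272/4 = 208568
lcm(208568, 3844) = 208568·3844/gcd = 801735392/124 = 6465608
lcm(6465608, 1156) = 6465608·1156/gcd = 7474242848/4 = 1868560712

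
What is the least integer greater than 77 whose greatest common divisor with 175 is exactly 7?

84

175 = 7·25. Any t with gcd(t, 175) = 7 is a multiple of 7, say 7s, with s coprime to 25.
Need s > 77/7, so s ≥ 12. First s ≥ 12 with gcd(s, 25) = 1 is s = 12. Thus t = 7·12 = 84.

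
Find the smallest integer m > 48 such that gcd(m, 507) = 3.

51

gcd(m, 507) = 3 forces 3 | m; write m = 3s. Then gcd(3s, 3·169) = 3·gcd(s, 169), so need gcd(s, 169) = 1.
3s > 48 gives s ≥ 17. The least s ≥ 17 coprime to 169 is 17, so m = 3·17 = 51.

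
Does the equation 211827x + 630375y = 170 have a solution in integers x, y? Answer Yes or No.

No

By Bézout, 211827x + 630375y = 170 has integer solutions iff gcd(211827, 630375) | 170.
Euclid: 630375 = 2·211827 + 206721; 211827 = 1·206721 + 5106; 206721 = 40·5106 + 2481; 5106 = 2·2481 + 144; 2481 = 17·144 + 33; 144 = 4·33 + 12; 33 = 2·12 + 9; 12 = 1·9 + 3; 9 = 3·3 + 0. gcd = 3; 170 mod 3 = 2. No.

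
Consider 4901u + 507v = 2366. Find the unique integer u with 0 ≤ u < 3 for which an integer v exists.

Euclid: 4901 = 9·507 + 338; 507 = 1·338 + 169; 338 = 2·169 + 0 → gcd = 169; 2366 = 169·14.
Back-substitution yields 4901·(-1) + 507·(10) = 169, so one solution is u = -1·14 = -14, v = 10·14 = 140.
Solutions in u differ by 507/169 = 3; the one in [0, 3) is -14 mod 3 = 1.

1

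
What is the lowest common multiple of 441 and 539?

gcd first: 539 = 1·441 + 98; 441 = 4·98 + 49; 98 = 2·49 + 0 → gcd = 49
lcm = 441·539/gcd = 237699/49 = 4851

4851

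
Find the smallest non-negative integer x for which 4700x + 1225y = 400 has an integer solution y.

47

Reduce mod 1225: 4700x ≡ 400 (mod 1225). With g = gcd(4700, 1225) = 25 dividing 400, divide through: 188x ≡ 16 (mod 49).
Since gcd(188, 49) = 1, x ≡ 16·(188)⁻¹ ≡ 47 (mod 49). Smallest non-negative: 47.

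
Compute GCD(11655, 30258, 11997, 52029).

gcd(11655, 30258): 30258 = 2·11655 + 6948; 11655 = 1·6948 + 4707; 6948 = 1·4707 + 2241; 4707 = 2·2241 + 225; 2241 = 9·225 + 216; 225 = 1·216 + 9; 216 = 24·9 + 0 → 9
gcd(9, 11997): 11997 = 1333·9 + 0 → 9
gcd(9, 52029): 52029 = 5781·9 + 0 → 9

9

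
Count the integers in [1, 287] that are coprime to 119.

119 = 7·17. Inclusion–exclusion on these primes:
287 − ⌊287/7⌋ − ⌊287/17⌋ + ⌊287/119⌋ = 232

232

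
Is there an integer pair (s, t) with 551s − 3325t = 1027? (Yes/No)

No

By Bézout, 551s − 3325t = 1027 has integer solutions iff gcd(551, 3325) | 1027.
Euclid: 3325 = 6·551 + 19; 551 = 29·19 + 0. gcd = 19; 1027 mod 19 = 1. No.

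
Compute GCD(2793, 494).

2793 = 3 · 7² · 19
494 = 2 · 13 · 19
Common: 19 = 19

19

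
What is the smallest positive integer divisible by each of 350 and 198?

gcd first: 350 = 1·198 + 152; 198 = 1·152 + 46; 152 = 3·46 + 14; 46 = 3·14 + 4; 14 = 3·4 + 2; 4 = 2·2 + 0 → gcd = 2
lcm = 350·198/gcd = 69300/2 = 34650

34650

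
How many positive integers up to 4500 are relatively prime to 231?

231 = 3·7·11. Inclusion–exclusion on these primes:
4500 − ⌊4500/3⌋ − ⌊4500/7⌋ − ⌊4500/11⌋ + ⌊4500/21⌋ + ⌊4500/33⌋ + ⌊4500/77⌋ − ⌊4500/231⌋ = 2338

2338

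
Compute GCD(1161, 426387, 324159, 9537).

gcd(1161, 426387): 426387 = 367·1161 + 300; 1161 = 3·300 + 261; 300 = 1·261 + 39; 261 = 6·39 + 27; 39 = 1·27 + 12; 27 = 2·12 + 3; 12 = 4·3 + 0 → 3
gcd(3, 324159): 324159 = 108053·3 + 0 → 3
gcd(3, 9537): 9537 = 3179·3 + 0 → 3

3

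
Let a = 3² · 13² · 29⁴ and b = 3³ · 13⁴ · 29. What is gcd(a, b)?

min exponent per shared prime: 3² · 13² · 29 = 44109

44109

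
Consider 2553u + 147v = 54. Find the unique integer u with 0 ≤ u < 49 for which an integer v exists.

1

Reduce mod 147: 2553u ≡ 54 (mod 147). With g = gcd(2553, 147) = 3 dividing 54, divide through: 851u ≡ 18 (mod 49).
Since gcd(851, 49) = 1, u ≡ 18·(851)⁻¹ ≡ 1 (mod 49). Smallest non-negative: 1.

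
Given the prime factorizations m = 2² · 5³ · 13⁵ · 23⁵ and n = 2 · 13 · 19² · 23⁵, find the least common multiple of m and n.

max exponent per prime: 2² · 5³ · 13⁵ · 19² · 23⁵ = 431353322820569500

431353322820569500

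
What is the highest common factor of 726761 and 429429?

7

Euclid: 726761 = 1·429429 + 297332; 429429 = 1·297332 + 132097; 297332 = 2·132097 + 33138; 132097 = 3·33138 + 32683; 33138 = 1·32683 + 455; 32683 = 71·455 + 378; 455 = 1·378 + 77; 378 = 4·77 + 70; 77 = 1·70 + 7; 70 = 10·7 + 0. Last nonzero remainder: 7.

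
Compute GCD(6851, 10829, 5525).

221

gcd(6851, 10829): 10829 = 1·6851 + 3978; 6851 = 1·3978 + 2873; 3978 = 1·2873 + 1105; 2873 = 2·1105 + 663; 1105 = 1·663 + 442; 663 = 1·442 + 221; 442 = 2·221 + 0 → 221
gcd(221, 5525): 5525 = 25·221 + 0 → 221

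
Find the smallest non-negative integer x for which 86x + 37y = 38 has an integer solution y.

34

Reduce mod 37: 86x ≡ 38 (mod 37). With g = gcd(86, 37) = 1 dividing 38, divide through: 86x ≡ 38 (mod 37).
Since gcd(86, 37) = 1, x ≡ 38·(86)⁻¹ ≡ 34 (mod 37). Smallest non-negative: 34.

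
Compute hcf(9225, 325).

Euclid: 9225 = 28·325 + 125; 325 = 2·125 + 75; 125 = 1·75 + 50; 75 = 1·50 + 25; 50 = 2·25 + 0. Last nonzero remainder: 25.

25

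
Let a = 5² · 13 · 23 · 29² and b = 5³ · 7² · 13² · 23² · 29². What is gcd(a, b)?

6286475

min exponent per shared prime: 5² · 13 · 23 · 29² = 6286475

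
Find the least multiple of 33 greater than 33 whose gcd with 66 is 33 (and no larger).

66 = 33·2. Any x with gcd(x, 66) = 33 is a multiple of 33, say 33s, with s coprime to 2.
Need s > 33/33, so s ≥ 2. First s ≥ 2 with gcd(s, 2) = 1 is s = 3. Thus x = 33·3 = 99.

99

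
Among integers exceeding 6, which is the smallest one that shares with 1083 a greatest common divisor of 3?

9

Multiples of 3 above 6: 3·3, 3·4, … . Need the cofactor coprime to 1083/3 = 361.
Checking s = 3, 4, … the first with gcd(s, 361) = 1 is s = 3, giving 9.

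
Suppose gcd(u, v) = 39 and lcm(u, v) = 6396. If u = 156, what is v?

Using uv = gcd(u,v)·lcm(u,v) = 39·6396 = 249444, we get v = 249444/156 = 1599.

1599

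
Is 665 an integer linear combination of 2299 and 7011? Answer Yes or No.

Yes

gcd(2299, 7011): 7011 = 3·2299 + 114; 2299 = 20·114 + 19; 114 = 6·19 + 0 → 19
19 divides 665, so a solution exists.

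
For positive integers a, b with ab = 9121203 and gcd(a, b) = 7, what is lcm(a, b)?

1303029

Since gcd(a,b)·lcm(a,b) = ab, lcm = 9121203/7 = 1303029.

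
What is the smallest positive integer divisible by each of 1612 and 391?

630292

1612 = 2² · 13 · 31; 391 = 17 · 23
max exponents: 2² · 13 · 17 · 23 · 31 = 630292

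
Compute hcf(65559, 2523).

Euclid: 65559 = 25·2523 + 2484; 2523 = 1·2484 + 39; 2484 = 63·39 + 27; 39 = 1·27 + 12; 27 = 2·12 + 3; 12 = 4·3 + 0. Last nonzero remainder: 3.

3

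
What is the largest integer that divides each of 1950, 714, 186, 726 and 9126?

6

gcd(1950, 714): 1950 = 2·714 + 522; 714 = 1·522 + 192; 522 = 2·192 + 138; 192 = 1·138 + 54; 138 = 2·54 + 30; 54 = 1·30 + 24; 30 = 1·24 + 6; 24 = 4·6 + 0 → 6
gcd(6, 186): 186 = 31·6 + 0 → 6
gcd(6, 726): 726 = 121·6 + 0 → 6
gcd(6, 9126): 9126 = 1521·6 + 0 → 6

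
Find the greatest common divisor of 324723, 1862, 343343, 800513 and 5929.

49

gcd(324723, 1862): 324723 = 174·1862 + 735; 1862 = 2·735 + 392; 735 = 1·392 + 343; 392 = 1·343 + 49; 343 = 7·49 + 0 → 49
gcd(49, 343343): 343343 = 7007·49 + 0 → 49
gcd(49, 800513): 800513 = 16337·49 + 0 → 49
gcd(49, 5929): 5929 = 121·49 + 0 → 49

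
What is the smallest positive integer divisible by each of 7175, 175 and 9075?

7175 = 5² · 7 · 41; 175 = 5² · 7; 9075 = 3 · 5² · 11²
lcm takes max exponent of each prime: 3 · 5² · 7 · 11² · 41 = 2604525

2604525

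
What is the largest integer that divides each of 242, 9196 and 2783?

121

242 = 2 · 11²; 9196 = 2² · 11² · 19; 2783 = 11² · 23
gcd takes min exponent of each prime: 11² = 121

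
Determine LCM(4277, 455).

21385

4277 = 7 · 13 · 47; 455 = 5 · 7 · 13
max exponents: 5 · 7 · 13 · 47 = 21385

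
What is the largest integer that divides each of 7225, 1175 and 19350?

25

gcd(7225, 1175): 7225 = 6·1175 + 175; 1175 = 6·175 + 125; 175 = 1·125 + 50; 125 = 2·50 + 25; 50 = 2·25 + 0 → 25
gcd(25, 19350): 19350 = 774·25 + 0 → 25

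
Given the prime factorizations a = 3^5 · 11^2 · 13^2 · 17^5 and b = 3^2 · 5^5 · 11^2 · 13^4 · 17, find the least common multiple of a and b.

3726144404534784375

max exponent per prime: 3^5 · 5^5 · 11^2 · 13^4 · 17^5 = 3726144404534784375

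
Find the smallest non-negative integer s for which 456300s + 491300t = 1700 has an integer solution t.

Reduce mod 491300: 456300s ≡ 1700 (mod 491300). With g = gcd(456300, 491300) = 100 dividing 1700, divide through: 4563s ≡ 17 (mod 4913).
Since gcd(4563, 4913) = 1, s ≡ 17·(4563)⁻¹ ≡ 1530 (mod 4913). Smallest non-negative: 1530.

1530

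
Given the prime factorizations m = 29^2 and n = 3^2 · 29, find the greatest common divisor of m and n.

29

min exponent per shared prime: 29 = 29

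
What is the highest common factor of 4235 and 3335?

5

Euclid: 4235 = 1·3335 + 900; 3335 = 3·900 + 635; 900 = 1·635 + 265; 635 = 2·265 + 105; 265 = 2·105 + 55; 105 = 1·55 + 50; 55 = 1·50 + 5; 50 = 10·5 + 0. Last nonzero remainder: 5.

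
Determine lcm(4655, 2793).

13965

4655 = 5 · 7² · 19; 2793 = 3 · 7² · 19
max exponents: 3 · 5 · 7² · 19 = 13965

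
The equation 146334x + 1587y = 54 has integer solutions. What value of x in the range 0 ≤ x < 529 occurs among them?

gcd(146334, 1587) = 3 (Euclid: 146334 = 92·1587 + 330; 1587 = 4·330 + 267; 330 = 1·267 + 63; 267 = 4·63 + 15; 63 = 4·15 + 3; 15 = 5·3 + 0), and 3 | 54.
Extended Euclid: 146334·(101) + 1587·(-9313) = 3. Scale by 18: x₀ = 1818.
General solution x = x₀ + 529t; reducing mod 529 gives x = 231 (and y = -21300).

231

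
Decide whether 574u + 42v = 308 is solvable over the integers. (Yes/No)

Yes

gcd(574, 42): 574 = 13·42 + 28; 42 = 1·28 + 14; 28 = 2·14 + 0 → 14
14 divides 308, so a solution exists.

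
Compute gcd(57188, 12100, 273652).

4

57188 = 2² · 17 · 29²; 12100 = 2² · 5² · 11²; 273652 = 2² · 37 · 43²
gcd takes min exponent of each prime: 2² = 4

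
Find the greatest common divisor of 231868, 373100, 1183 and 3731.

gcd(231868, 373100): 373100 = 1·231868 + 141232; 231868 = 1·141232 + 90636; 141232 = 1·90636 + 50596; 90636 = 1·50596 + 40040; 50596 = 1·40040 + 10556; 40040 = 3·10556 + 8372; 10556 = 1·8372 + 2184; 8372 = 3·2184 + 1820; 2184 = 1·1820 + 364; 1820 = 5·364 + 0 → 364
gcd(364, 1183): 1183 = 3·364 + 91; 364 = 4·91 + 0 → 91
gcd(91, 3731): 3731 = 41·91 + 0 → 91

91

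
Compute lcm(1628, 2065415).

305681420

gcd first: 2065415 = 1268·1628 + 1111; 1628 = 1·1111 + 517; 1111 = 2·517 + 77; 517 = 6·77 + 55; 77 = 1·55 + 22; 55 = 2·22 + 11; 22 = 2·11 + 0 → gcd = 11
lcm = 1628·2065415/gcd = 3362495620/11 = 305681420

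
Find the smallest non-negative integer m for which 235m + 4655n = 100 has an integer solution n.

Euclid: 4655 = 19·235 + 190; 235 = 1·190 + 45; 190 = 4·45 + 10; 45 = 4·10 + 5; 10 = 2·5 + 0 → gcd = 5; 100 = 5·20.
Back-substitution yields 235·(416) + 4655·(-21) = 5, so one solution is m = 416·20 = 8320, n = -21·20 = -420.
Solutions in m differ by 4655/5 = 931; the one in [0, 931) is 8320 mod 931 = 872.

872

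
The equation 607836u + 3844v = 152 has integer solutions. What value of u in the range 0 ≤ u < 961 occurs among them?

Reduce mod 3844: 607836u ≡ 152 (mod 3844). With g = gcd(607836, 3844) = 4 dividing 152, divide through: 151959u ≡ 38 (mod 961).
Since gcd(151959, 961) = 1, u ≡ 38·(151959)⁻¹ ≡ 318 (mod 961). Smallest non-negative: 318.

318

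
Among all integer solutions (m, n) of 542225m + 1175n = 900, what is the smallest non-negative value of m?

Reduce mod 1175: 542225m ≡ 900 (mod 1175). With g = gcd(542225, 1175) = 25 dividing 900, divide through: 21689m ≡ 36 (mod 47).
Since gcd(21689, 47) = 1, m ≡ 36·(21689)⁻¹ ≡ 23 (mod 47). Smallest non-negative: 23.

23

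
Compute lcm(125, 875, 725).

lcm(125, 875) = 125·875/gcd = 109375/125 = 875
lcm(875, 725) = 875·725/gcd = 634375/25 = 25375

25375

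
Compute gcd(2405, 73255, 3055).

65

gcd(2405, 73255): 73255 = 30·2405 + 1105; 2405 = 2·1105 + 195; 1105 = 5·195 + 130; 195 = 1·130 + 65; 130 = 2·65 + 0 → 65
gcd(65, 3055): 3055 = 47·65 + 0 → 65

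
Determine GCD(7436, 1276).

7436 = 2² · 11 · 13²
1276 = 2² · 11 · 29
Common: 2² · 11 = 44

44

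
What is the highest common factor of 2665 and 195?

Euclid: 2665 = 13·195 + 130; 195 = 1·130 + 65; 130 = 2·65 + 0. Last nonzero remainder: 65.

65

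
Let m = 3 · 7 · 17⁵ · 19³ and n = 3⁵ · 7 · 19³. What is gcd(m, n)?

min exponent per shared prime: 3 · 7 · 19³ = 144039

144039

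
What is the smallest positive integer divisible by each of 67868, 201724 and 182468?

67868 = 2² · 19² · 47; 201724 = 2² · 29 · 37 · 47; 182468 = 2² · 11² · 13 · 29
lcm takes max exponent of each prime: 2² · 11² · 13 · 19² · 29 · 37 · 47 = 114549578572

114549578572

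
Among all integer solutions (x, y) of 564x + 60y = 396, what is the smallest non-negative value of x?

4

gcd(564, 60) = 12 (Euclid: 564 = 9·60 + 24; 60 = 2·24 + 12; 24 = 2·12 + 0), and 12 | 396.
Extended Euclid: 564·(-2) + 60·(19) = 12. Scale by 33: x₀ = -66.
General solution x = x₀ + 5t; reducing mod 5 gives x = 4 (and y = -31).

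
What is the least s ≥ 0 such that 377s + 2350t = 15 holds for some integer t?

Euclid: 2350 = 6·377 + 88; 377 = 4·88 + 25; 88 = 3·25 + 13; 25 = 1·13 + 12; 13 = 1·12 + 1; 12 = 12·1 + 0 → gcd = 1; 15 = 1·15.
Back-substitution yields 377·(-187) + 2350·(30) = 1, so one solution is s = -187·15 = -2805, t = 30·15 = 450.
Solutions in s differ by 2350/1 = 2350; the one in [0, 2350) is -2805 mod 2350 = 1895.

1895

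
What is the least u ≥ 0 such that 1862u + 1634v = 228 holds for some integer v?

1

Reduce mod 1634: 1862u ≡ 228 (mod 1634). With g = gcd(1862, 1634) = 38 dividing 228, divide through: 49u ≡ 6 (mod 43).
Since gcd(49, 43) = 1, u ≡ 6·(49)⁻¹ ≡ 1 (mod 43). Smallest non-negative: 1.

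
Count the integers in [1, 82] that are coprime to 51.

52

Prime factors of 51: 3, 17. Count integers ≤ 82 divisible by none of them.
By inclusion–exclusion: 82 − ⌊82/3⌋ − ⌊82/17⌋ + ⌊82/51⌋ = 52.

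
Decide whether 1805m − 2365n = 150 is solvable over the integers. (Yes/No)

Yes

gcd(1805, 2365): 2365 = 1·1805 + 560; 1805 = 3·560 + 125; 560 = 4·125 + 60; 125 = 2·60 + 5; 60 = 12·5 + 0 → 5
5 divides 150, so a solution exists.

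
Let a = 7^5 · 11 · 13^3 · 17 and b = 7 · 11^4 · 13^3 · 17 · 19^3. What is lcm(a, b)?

max exponent per prime: 7^5 · 11^4 · 13^3 · 17 · 19^3 = 63037752660900017

63037752660900017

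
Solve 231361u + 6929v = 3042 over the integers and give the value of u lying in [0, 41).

gcd(231361, 6929) = 169 (Euclid: 231361 = 33·6929 + 2704; 6929 = 2·2704 + 1521; 2704 = 1·1521 + 1183; 1521 = 1·1183 + 338; 1183 = 3·338 + 169; 338 = 2·169 + 0), and 169 | 3042.
Extended Euclid: 231361·(18) + 6929·(-601) = 169. Scale by 18: u₀ = 324.
General solution u = u₀ + 41t; reducing mod 41 gives u = 37 (and v = -1235).

37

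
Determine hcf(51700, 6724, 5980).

51700 = 2² · 5² · 11 · 47; 6724 = 2² · 41²; 5980 = 2² · 5 · 13 · 23
gcd takes min exponent of each prime: 2² = 4

4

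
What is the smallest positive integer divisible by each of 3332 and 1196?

gcd first: 3332 = 2·1196 + 940; 1196 = 1·940 + 256; 940 = 3·256 + 172; 256 = 1·172 + 84; 172 = 2·84 + 4; 84 = 21·4 + 0 → gcd = 4
lcm = 3332·1196/gcd = 3985072/4 = 996268

996268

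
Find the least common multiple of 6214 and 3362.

10445734

6214 = 2 · 13 · 239; 3362 = 2 · 41²
max exponents: 2 · 13 · 41² · 239 = 10445734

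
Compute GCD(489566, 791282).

578

489566 = 2 · 7 · 11² · 17²
791282 = 2 · 17² · 37²
Common: 2 · 17² = 578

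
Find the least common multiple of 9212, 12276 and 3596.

9212 = 2² · 7² · 47; 12276 = 2² · 3² · 11 · 31; 3596 = 2² · 29 · 31
lcm takes max exponent of each prime: 2² · 3² · 7² · 11 · 29 · 31 · 47 = 819877212

819877212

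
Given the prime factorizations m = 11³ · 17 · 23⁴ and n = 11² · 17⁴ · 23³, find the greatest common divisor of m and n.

25027519

min exponent per shared prime: 11² · 17 · 23³ = 25027519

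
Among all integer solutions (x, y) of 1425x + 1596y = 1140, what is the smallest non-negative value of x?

gcd(1425, 1596) = 57 (Euclid: 1596 = 1·1425 + 171; 1425 = 8·171 + 57; 171 = 3·57 + 0), and 57 | 1140.
Extended Euclid: 1425·(9) + 1596·(-8) = 57. Scale by 20: x₀ = 180.
General solution x = x₀ + 28t; reducing mod 28 gives x = 12 (and y = -10).

12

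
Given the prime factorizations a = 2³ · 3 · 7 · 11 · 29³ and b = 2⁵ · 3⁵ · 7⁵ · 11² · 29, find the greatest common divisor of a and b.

53592

min exponent per shared prime: 2³ · 3 · 7 · 11 · 29 = 53592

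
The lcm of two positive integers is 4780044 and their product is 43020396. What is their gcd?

gcd·lcm = product, so gcd = 43020396/4780044 = 9.

9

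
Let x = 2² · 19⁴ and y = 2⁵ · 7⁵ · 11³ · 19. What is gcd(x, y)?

76

min exponent per shared prime: 2² · 19 = 76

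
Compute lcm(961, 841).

gcd first: 961 = 1·841 + 120; 841 = 7·120 + 1; 120 = 120·1 + 0 → gcd = 1
lcm = 961·841/gcd = 808201/1 = 808201

808201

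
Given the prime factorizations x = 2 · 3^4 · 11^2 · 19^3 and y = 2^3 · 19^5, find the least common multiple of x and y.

194145970392

max exponent per prime: 2^3 · 3^4 · 11^2 · 19^5 = 194145970392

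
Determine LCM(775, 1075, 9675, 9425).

113071725

775 = 5² · 31; 1075 = 5² · 43; 9675 = 3² · 5² · 43; 9425 = 5² · 13 · 29
lcm takes max exponent of each prime: 3² · 5² · 13 · 29 · 31 · 43 = 113071725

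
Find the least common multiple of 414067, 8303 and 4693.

lcm(414067, 8303) = 414067·8303/gcd = 3437998301/361 = 9523541
lcm(9523541, 4693) = 9523541·4693/gcd = 44693977913/361 = 123806033

123806033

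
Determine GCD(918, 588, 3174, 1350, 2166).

6

gcd(918, 588): 918 = 1·588 + 330; 588 = 1·330 + 258; 330 = 1·258 + 72; 258 = 3·72 + 42; 72 = 1·42 + 30; 42 = 1·30 + 12; 30 = 2·12 + 6; 12 = 2·6 + 0 → 6
gcd(6, 3174): 3174 = 529·6 + 0 → 6
gcd(6, 1350): 1350 = 225·6 + 0 → 6
gcd(6, 2166): 2166 = 361·6 + 0 → 6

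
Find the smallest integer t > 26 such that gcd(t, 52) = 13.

gcd(t, 52) = 13 forces 13 | t; write t = 13s. Then gcd(13s, 13·4) = 13·gcd(s, 4), so need gcd(s, 4) = 1.
13s > 26 gives s ≥ 3. The least s ≥ 3 coprime to 4 is 3, so t = 13·3 = 39.

39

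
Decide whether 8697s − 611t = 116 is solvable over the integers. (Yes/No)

By Bézout, 8697s − 611t = 116 has integer solutions iff gcd(8697, 611) | 116.
Euclid: 8697 = 14·611 + 143; 611 = 4·143 + 39; 143 = 3·39 + 26; 39 = 1·26 + 13; 26 = 2·13 + 0. gcd = 13; 116 mod 13 = 12. No.

No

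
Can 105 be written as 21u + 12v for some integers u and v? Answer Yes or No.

By Bézout, 21u + 12v = 105 has integer solutions iff gcd(21, 12) | 105.
Euclid: 21 = 1·12 + 9; 12 = 1·9 + 3; 9 = 3·3 + 0. gcd = 3; 105 mod 3 = 0. Yes.

Yes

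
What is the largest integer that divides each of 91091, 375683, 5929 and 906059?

gcd(91091, 375683): 375683 = 4·91091 + 11319; 91091 = 8·11319 + 539; 11319 = 21·539 + 0 → 539
gcd(539, 5929): 5929 = 11·539 + 0 → 539
gcd(539, 906059): 906059 = 1681·539 + 0 → 539

539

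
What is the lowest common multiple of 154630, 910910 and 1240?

249512823560

154630 = 2 · 5 · 7 · 47²; 910910 = 2 · 5 · 7² · 11 · 13²; 1240 = 2³ · 5 · 31
lcm takes max exponent of each prime: 2³ · 5 · 7² · 11 · 13² · 31 · 47² = 249512823560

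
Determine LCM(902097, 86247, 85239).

902097 = 3⁴ · 7 · 37 · 43; 86247 = 3² · 7 · 37²; 85239 = 3³ · 7 · 11 · 41
lcm takes max exponent of each prime: 3⁴ · 7 · 11 · 37² · 41 · 43 = 15053292639

15053292639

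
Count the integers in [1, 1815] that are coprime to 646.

810

Prime factors of 646: 2, 17, 19. Count integers ≤ 1815 divisible by none of them.
By inclusion–exclusion: 1815 − ⌊1815/2⌋ − ⌊1815/17⌋ − ⌊1815/19⌋ + ⌊1815/34⌋ + ⌊1815/38⌋ + ⌊1815/323⌋ − ⌊1815/646⌋ = 810.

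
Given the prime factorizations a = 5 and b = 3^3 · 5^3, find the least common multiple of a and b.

3375

max exponent per prime: 3^3 · 5^3 = 3375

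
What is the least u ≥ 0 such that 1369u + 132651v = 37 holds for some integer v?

21511

Euclid: 132651 = 96·1369 + 1227; 1369 = 1·1227 + 142; 1227 = 8·142 + 91; 142 = 1·91 + 51; 91 = 1·51 + 40; 51 = 1·40 + 11; 40 = 3·11 + 7; 11 = 1·7 + 4; 7 = 1·4 + 3; 4 = 1·3 + 1; 3 = 3·1 + 0 → gcd = 1; 37 = 1·37.
Back-substitution yields 1369·(36433) + 132651·(-376) = 1, so one solution is u = 36433·37 = 1348021, v = -376·37 = -13912.
Solutions in u differ by 132651/1 = 132651; the one in [0, 132651) is 1348021 mod 132651 = 21511.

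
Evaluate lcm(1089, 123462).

1089 = 3² · 11²; 123462 = 2 · 3² · 19³
max exponents: 2 · 3² · 11² · 19³ = 14938902

14938902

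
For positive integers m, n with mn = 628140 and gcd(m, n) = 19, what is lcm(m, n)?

33060

Since gcd(m,n)·lcm(m,n) = mn, lcm = 628140/19 = 33060.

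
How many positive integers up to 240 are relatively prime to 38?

114

Prime factors of 38: 2, 19. Count integers ≤ 240 divisible by none of them.
By inclusion–exclusion: 240 − ⌊240/2⌋ − ⌊240/19⌋ + ⌊240/38⌋ = 114.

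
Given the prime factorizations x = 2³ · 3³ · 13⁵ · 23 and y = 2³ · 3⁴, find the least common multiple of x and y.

max exponent per prime: 2³ · 3⁴ · 13⁵ · 23 = 5533750872

5533750872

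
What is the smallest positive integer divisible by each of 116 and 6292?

182468

gcd first: 6292 = 54·116 + 28; 116 = 4·28 + 4; 28 = 7·4 + 0 → gcd = 4
lcm = 116·6292/gcd = 729872/4 = 182468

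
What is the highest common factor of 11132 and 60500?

11132 = 2² · 11² · 23
60500 = 2² · 5³ · 11²
Common: 2² · 11² = 484

484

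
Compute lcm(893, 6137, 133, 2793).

42400533

893 = 19 · 47; 6137 = 17 · 19²; 133 = 7 · 19; 2793 = 3 · 7² · 19
lcm takes max exponent of each prime: 3 · 7² · 17 · 19² · 47 = 42400533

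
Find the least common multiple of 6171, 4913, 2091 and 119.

6171 = 3 · 11² · 17; 4913 = 17³; 2091 = 3 · 17 · 41; 119 = 7 · 17
lcm takes max exponent of each prime: 3 · 7 · 11² · 17³ · 41 = 511841253

511841253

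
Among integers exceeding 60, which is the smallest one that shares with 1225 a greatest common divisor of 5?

65

1225 = 5·245. Any m with gcd(m, 1225) = 5 is a multiple of 5, say 5s, with s coprime to 245.
Need s > 60/5, so s ≥ 13. First s ≥ 13 with gcd(s, 245) = 1 is s = 13. Thus m = 5·13 = 65.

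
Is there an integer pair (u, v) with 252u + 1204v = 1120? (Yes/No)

By Bézout, 252u + 1204v = 1120 has integer solutions iff gcd(252, 1204) | 1120.
Euclid: 1204 = 4·252 + 196; 252 = 1·196 + 56; 196 = 3·56 + 28; 56 = 2·28 + 0. gcd = 28; 1120 mod 28 = 0. Yes.

Yes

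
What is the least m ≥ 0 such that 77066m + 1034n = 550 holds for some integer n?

Reduce mod 1034: 77066m ≡ 550 (mod 1034). With g = gcd(77066, 1034) = 22 dividing 550, divide through: 3503m ≡ 25 (mod 47).
Since gcd(3503, 47) = 1, m ≡ 25·(3503)⁻¹ ≡ 1 (mod 47). Smallest non-negative: 1.

1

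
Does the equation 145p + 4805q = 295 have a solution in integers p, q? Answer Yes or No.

Yes

gcd(145, 4805): 4805 = 33·145 + 20; 145 = 7·20 + 5; 20 = 4·5 + 0 → 5
5 divides 295, so a solution exists.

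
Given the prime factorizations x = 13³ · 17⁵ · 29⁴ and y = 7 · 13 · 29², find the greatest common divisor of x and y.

10933

min exponent per shared prime: 13 · 29² = 10933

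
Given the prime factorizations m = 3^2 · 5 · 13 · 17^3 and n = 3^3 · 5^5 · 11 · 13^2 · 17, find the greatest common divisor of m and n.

9945

min exponent per shared prime: 3^2 · 5 · 13 · 17 = 9945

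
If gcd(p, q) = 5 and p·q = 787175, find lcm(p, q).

157435

Since gcd(p,q)·lcm(p,q) = pq, lcm = 787175/5 = 157435.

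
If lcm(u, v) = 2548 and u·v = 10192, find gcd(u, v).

gcd·lcm = product, so gcd = 10192/2548 = 4.

4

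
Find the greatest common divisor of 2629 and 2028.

1

Euclid: 2629 = 1·2028 + 601; 2028 = 3·601 + 225; 601 = 2·225 + 151; 225 = 1·151 + 74; 151 = 2·74 + 3; 74 = 24·3 + 2; 3 = 1·2 + 1; 2 = 2·1 + 0. Last nonzero remainder: 1.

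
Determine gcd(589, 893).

19

589 = 19 · 31
893 = 19 · 47
Common: 19 = 19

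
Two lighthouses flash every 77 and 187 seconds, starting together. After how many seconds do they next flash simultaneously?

77 = 7 · 11; 187 = 11 · 17
max exponents: 7 · 11 · 17 = 1309

1309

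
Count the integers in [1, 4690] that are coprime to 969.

Prime factors of 969: 3, 17, 19. Count integers ≤ 4690 divisible by none of them.
By inclusion–exclusion: 4690 − ⌊4690/3⌋ − ⌊4690/17⌋ − ⌊4690/19⌋ + ⌊4690/51⌋ + ⌊4690/57⌋ + ⌊4690/323⌋ − ⌊4690/969⌋ = 2789.

2789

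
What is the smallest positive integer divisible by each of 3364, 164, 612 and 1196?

3364 = 2² · 29²; 164 = 2² · 41; 612 = 2² · 3² · 17; 1196 = 2² · 13 · 23
lcm takes max exponent of each prime: 2² · 3² · 13 · 17 · 23 · 29² · 41 = 6309609228

6309609228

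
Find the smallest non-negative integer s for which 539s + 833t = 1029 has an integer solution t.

5

gcd(539, 833) = 49 (Euclid: 833 = 1·539 + 294; 539 = 1·294 + 245; 294 = 1·245 + 49; 245 = 5·49 + 0), and 49 | 1029.
Extended Euclid: 539·(-3) + 833·(2) = 49. Scale by 21: s₀ = -63.
General solution s = s₀ + 17k; reducing mod 17 gives s = 5 (and t = -2).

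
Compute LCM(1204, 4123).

709156

gcd first: 4123 = 3·1204 + 511; 1204 = 2·511 + 182; 511 = 2·182 + 147; 182 = 1·147 + 35; 147 = 4·35 + 7; 35 = 5·7 + 0 → gcd = 7
lcm = 1204·4123/gcd = 4964092/7 = 709156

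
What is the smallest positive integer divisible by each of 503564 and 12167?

6126863188

gcd first: 503564 = 41·12167 + 4717; 12167 = 2·4717 + 2733; 4717 = 1·2733 + 1984; 2733 = 1·1984 + 749; 1984 = 2·749 + 486; 749 = 1·486 + 263; 486 = 1·263 + 223; 263 = 1·223 + 40; 223 = 5·40 + 23; 40 = 1·23 + 17; 23 = 1·17 + 6; 17 = 2·6 + 5; 6 = 1·5 + 1; 5 = 5·1 + 0 → gcd = 1
lcm = 503564·12167/gcd = 6126863188/1 = 6126863188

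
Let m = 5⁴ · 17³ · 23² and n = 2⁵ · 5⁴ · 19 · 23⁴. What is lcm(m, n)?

max exponent per prime: 2⁵ · 5⁴ · 17³ · 19 · 23⁴ = 522446356540000

522446356540000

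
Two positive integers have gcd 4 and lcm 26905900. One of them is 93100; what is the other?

p·q = gcd·lcm = 4·26905900 = 107623600, so q = 107623600/93100 = 1156.

1156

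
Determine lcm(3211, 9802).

3211 = 13² · 19; 9802 = 2 · 13² · 29
max exponents: 2 · 13² · 19 · 29 = 186238

186238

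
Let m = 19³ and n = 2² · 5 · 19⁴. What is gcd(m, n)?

min exponent per shared prime: 19³ = 6859

6859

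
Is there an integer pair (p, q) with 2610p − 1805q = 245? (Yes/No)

Yes

gcd(2610, 1805): 2610 = 1·1805 + 805; 1805 = 2·805 + 195; 805 = 4·195 + 25; 195 = 7·25 + 20; 25 = 1·20 + 5; 20 = 4·5 + 0 → 5
5 divides 245, so a solution exists.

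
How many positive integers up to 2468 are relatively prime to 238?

995

Prime factors of 238: 2, 7, 17. Count integers ≤ 2468 divisible by none of them.
By inclusion–exclusion: 2468 − ⌊2468/2⌋ − ⌊2468/7⌋ − ⌊2468/17⌋ + ⌊2468/14⌋ + ⌊2468/34⌋ + ⌊2468/119⌋ − ⌊2468/238⌋ = 995.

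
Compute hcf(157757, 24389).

1

Euclid: 157757 = 6·24389 + 11423; 24389 = 2·11423 + 1543; 11423 = 7·1543 + 622; 1543 = 2·622 + 299; 622 = 2·299 + 24; 299 = 12·24 + 11; 24 = 2·11 + 2; 11 = 5·2 + 1; 2 = 2·1 + 0. Last nonzero remainder: 1.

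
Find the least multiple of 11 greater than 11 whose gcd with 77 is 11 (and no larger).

22

Multiples of 11 above 11: 11·2, 11·3, … . Need the cofactor coprime to 77/11 = 7.
Checking s = 2, 3, … the first with gcd(s, 7) = 1 is s = 2, giving 22.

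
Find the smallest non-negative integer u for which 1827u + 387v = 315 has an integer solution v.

Reduce mod 387: 1827u ≡ 315 (mod 387). With g = gcd(1827, 387) = 9 dividing 315, divide through: 203u ≡ 35 (mod 43).
Since gcd(203, 43) = 1, u ≡ 35·(203)⁻¹ ≡ 15 (mod 43). Smallest non-negative: 15.

15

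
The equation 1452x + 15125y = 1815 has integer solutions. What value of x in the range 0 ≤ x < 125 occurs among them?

Euclid: 15125 = 10·1452 + 605; 1452 = 2·605 + 242; 605 = 2·242 + 121; 242 = 2·121 + 0 → gcd = 121; 1815 = 121·15.
Back-substitution yields 1452·(-52) + 15125·(5) = 121, so one solution is x = -52·15 = -780, y = 5·15 = 75.
Solutions in x differ by 15125/121 = 125; the one in [0, 125) is -780 mod 125 = 95.

95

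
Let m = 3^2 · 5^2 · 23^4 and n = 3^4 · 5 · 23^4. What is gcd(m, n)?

12592845

min exponent per shared prime: 3^2 · 5 · 23^4 = 12592845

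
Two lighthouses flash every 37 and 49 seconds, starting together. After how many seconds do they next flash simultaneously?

gcd first: 49 = 1·37 + 12; 37 = 3·12 + 1; 12 = 12·1 + 0 → gcd = 1
lcm = 37·49/gcd = 1813/1 = 1813

1813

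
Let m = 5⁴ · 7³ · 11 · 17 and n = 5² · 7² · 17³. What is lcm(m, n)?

11585468125

max exponent per prime: 5⁴ · 7³ · 11 · 17³ = 11585468125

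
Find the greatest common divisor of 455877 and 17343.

9

Euclid: 455877 = 26·17343 + 4959; 17343 = 3·4959 + 2466; 4959 = 2·2466 + 27; 2466 = 91·27 + 9; 27 = 3·9 + 0. Last nonzero remainder: 9.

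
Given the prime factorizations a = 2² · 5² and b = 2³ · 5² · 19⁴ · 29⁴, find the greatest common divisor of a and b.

min exponent per shared prime: 2² · 5² = 100

100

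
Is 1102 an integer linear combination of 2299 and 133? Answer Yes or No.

Yes

By Bézout, 2299s − 133t = 1102 has integer solutions iff gcd(2299, 133) | 1102.
Euclid: 2299 = 17·133 + 38; 133 = 3·38 + 19; 38 = 2·19 + 0. gcd = 19; 1102 mod 19 = 0. Yes.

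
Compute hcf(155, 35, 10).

5

gcd(155, 35): 155 = 4·35 + 15; 35 = 2·15 + 5; 15 = 3·5 + 0 → 5
gcd(5, 10): 10 = 2·5 + 0 → 5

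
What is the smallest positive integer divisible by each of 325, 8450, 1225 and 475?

lcm(325, 8450) = 325·8450/gcd = 2746250/325 = 8450
lcm(8450, 1225) = 8450·1225/gcd = 10351250/25 = 414050
lcm(414050, 475) = 414050·475/gcd = 196673750/25 = 7866950

7866950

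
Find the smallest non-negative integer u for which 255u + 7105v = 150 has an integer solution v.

1338

Reduce mod 7105: 255u ≡ 150 (mod 7105). With g = gcd(255, 7105) = 5 dividing 150, divide through: 51u ≡ 30 (mod 1421).
Since gcd(51, 1421) = 1, u ≡ 30·(51)⁻¹ ≡ 1338 (mod 1421). Smallest non-negative: 1338.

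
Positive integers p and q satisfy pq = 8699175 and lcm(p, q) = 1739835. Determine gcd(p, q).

5

From gcd × lcm = pq: gcd = 8699175 / 1739835 = 5.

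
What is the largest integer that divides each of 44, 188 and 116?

gcd(44, 188): 188 = 4·44 + 12; 44 = 3·12 + 8; 12 = 1·8 + 4; 8 = 2·4 + 0 → 4
gcd(4, 116): 116 = 29·4 + 0 → 4

4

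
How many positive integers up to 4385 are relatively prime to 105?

105 = 3·5·7. Inclusion–exclusion on these primes:
4385 − ⌊4385/3⌋ − ⌊4385/5⌋ − ⌊4385/7⌋ + ⌊4385/15⌋ + ⌊4385/21⌋ + ⌊4385/35⌋ − ⌊4385/105⌋ = 2005

2005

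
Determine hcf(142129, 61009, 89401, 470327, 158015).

142129 = 13² · 29²; 61009 = 13² · 19²; 89401 = 13² · 23²; 470327 = 11² · 13² · 23; 158015 = 5 · 11 · 13² · 17
gcd takes min exponent of each prime: 13² = 169

169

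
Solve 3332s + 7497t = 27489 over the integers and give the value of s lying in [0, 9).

Euclid: 7497 = 2·3332 + 833; 3332 = 4·833 + 0 → gcd = 833; 27489 = 833·33.
Back-substitution yields 3332·(-2) + 7497·(1) = 833, so one solution is s = -2·33 = -66, t = 1·33 = 33.
Solutions in s differ by 7497/833 = 9; the one in [0, 9) is -66 mod 9 = 6.

6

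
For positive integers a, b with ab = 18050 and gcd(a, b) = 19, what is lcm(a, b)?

For any two positive integers, gcd × lcm equals their product. Hence lcm = 18050 / 19 = 950.

950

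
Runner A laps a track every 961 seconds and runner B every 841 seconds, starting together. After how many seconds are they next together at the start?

808201

961 = 31²; 841 = 29²
max exponents: 29² · 31² = 808201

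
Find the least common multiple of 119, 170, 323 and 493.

119 = 7 · 17; 170 = 2 · 5 · 17; 323 = 17 · 19; 493 = 17 · 29
lcm takes max exponent of each prime: 2 · 5 · 7 · 17 · 19 · 29 = 655690

655690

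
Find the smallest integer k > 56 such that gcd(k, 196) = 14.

70

Multiples of 14 above 56: 14·5, 14·6, … . Need the cofactor coprime to 196/14 = 14.
Checking s = 5, 6, … the first with gcd(s, 14) = 1 is s = 5, giving 70.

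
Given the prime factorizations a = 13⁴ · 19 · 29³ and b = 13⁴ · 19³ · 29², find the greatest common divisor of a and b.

min exponent per shared prime: 13⁴ · 19 · 29² = 456376219

456376219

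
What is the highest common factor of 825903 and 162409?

825903 = 3³ · 13² · 181
162409 = 13² · 31²
Common: 13² = 169

169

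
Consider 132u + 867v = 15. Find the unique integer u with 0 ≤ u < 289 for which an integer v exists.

230

Reduce mod 867: 132u ≡ 15 (mod 867). With g = gcd(132, 867) = 3 dividing 15, divide through: 44u ≡ 5 (mod 289).
Since gcd(44, 289) = 1, u ≡ 5·(44)⁻¹ ≡ 230 (mod 289). Smallest non-negative: 230.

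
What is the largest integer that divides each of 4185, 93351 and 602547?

3

4185 = 3³ · 5 · 31; 93351 = 3 · 29² · 37; 602547 = 3 · 11 · 19 · 31²
gcd takes min exponent of each prime: 3 = 3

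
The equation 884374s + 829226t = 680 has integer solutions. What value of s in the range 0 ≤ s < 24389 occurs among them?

Euclid: 884374 = 1·829226 + 55148; 829226 = 15·55148 + 2006; 55148 = 27·2006 + 986; 2006 = 2·986 + 34; 986 = 29·34 + 0 → gcd = 34; 680 = 34·20.
Back-substitution yields 884374·(-827) + 829226·(882) = 34, so one solution is s = -827·20 = -16540, t = 882·20 = 17640.
Solutions in s differ by 829226/34 = 24389; the one in [0, 24389) is -16540 mod 24389 = 7849.

7849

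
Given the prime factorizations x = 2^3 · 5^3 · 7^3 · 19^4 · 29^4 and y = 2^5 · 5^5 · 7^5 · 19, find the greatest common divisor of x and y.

6517000

min exponent per shared prime: 2^3 · 5^3 · 7^3 · 19 = 6517000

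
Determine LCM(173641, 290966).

10765742

gcd first: 290966 = 1·173641 + 117325; 173641 = 1·117325 + 56316; 117325 = 2·56316 + 4693; 56316 = 12·4693 + 0 → gcd = 4693
lcm = 173641·290966/gcd = 50523627206/4693 = 10765742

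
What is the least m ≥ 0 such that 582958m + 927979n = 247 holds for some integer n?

gcd(582958, 927979) = 19 (Euclid: 927979 = 1·582958 + 345021; 582958 = 1·345021 + 237937; 345021 = 1·237937 + 107084; 237937 = 2·107084 + 23769; 107084 = 4·23769 + 12008; 23769 = 1·12008 + 11761; 12008 = 1·11761 + 247; 11761 = 47·247 + 152; 247 = 1·152 + 95; 152 = 1·95 + 57; 95 = 1·57 + 38; 57 = 1·38 + 19; 38 = 2·19 + 0), and 19 | 247.
Extended Euclid: 582958·(18779) + 927979·(-11797) = 19. Scale by 13: m₀ = 244127.
General solution m = m₀ + 48841t; reducing mod 48841 gives m = 48763 (and n = -30633).

48763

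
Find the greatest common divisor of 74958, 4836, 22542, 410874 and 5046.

6

gcd(74958, 4836): 74958 = 15·4836 + 2418; 4836 = 2·2418 + 0 → 2418
gcd(2418, 22542): 22542 = 9·2418 + 780; 2418 = 3·780 + 78; 780 = 10·78 + 0 → 78
gcd(78, 410874): 410874 = 5267·78 + 48; 78 = 1·48 + 30; 48 = 1·30 + 18; 30 = 1·18 + 12; 18 = 1·12 + 6; 12 = 2·6 + 0 → 6
gcd(6, 5046): 5046 = 841·6 + 0 → 6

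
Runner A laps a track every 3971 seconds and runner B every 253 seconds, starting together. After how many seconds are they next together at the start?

91333

gcd first: 3971 = 15·253 + 176; 253 = 1·176 + 77; 176 = 2·77 + 22; 77 = 3·22 + 11; 22 = 2·11 + 0 → gcd = 11
lcm = 3971·253/gcd = 1004663/11 = 91333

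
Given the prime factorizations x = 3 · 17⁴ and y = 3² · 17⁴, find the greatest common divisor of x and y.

min exponent per shared prime: 3 · 17⁴ = 250563

250563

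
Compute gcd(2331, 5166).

Euclid: 5166 = 2·2331 + 504; 2331 = 4·504 + 315; 504 = 1·315 + 189; 315 = 1·189 + 126; 189 = 1·126 + 63; 126 = 2·63 + 0. Last nonzero remainder: 63.

63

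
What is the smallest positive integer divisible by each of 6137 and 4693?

gcd first: 6137 = 1·4693 + 1444; 4693 = 3·1444 + 361; 1444 = 4·361 + 0 → gcd = 361
lcm = 6137·4693/gcd = 28800941/361 = 79781

79781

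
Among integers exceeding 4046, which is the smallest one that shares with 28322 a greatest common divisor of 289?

Multiples of 289 above 4046: 289·15, 289·16, … . Need the cofactor coprime to 28322/289 = 98.
Checking s = 15, 16, … the first with gcd(s, 98) = 1 is s = 15, giving 4335.

4335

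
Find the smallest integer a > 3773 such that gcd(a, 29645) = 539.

4312

gcd(a, 29645) = 539 forces 539 | a; write a = 539s. Then gcd(539s, 539·55) = 539·gcd(s, 55), so need gcd(s, 55) = 1.
539s > 3773 gives s ≥ 8. The least s ≥ 8 coprime to 55 is 8, so a = 539·8 = 4312.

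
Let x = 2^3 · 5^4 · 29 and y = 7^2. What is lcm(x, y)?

7105000

max exponent per prime: 2^3 · 5^4 · 7^2 · 29 = 7105000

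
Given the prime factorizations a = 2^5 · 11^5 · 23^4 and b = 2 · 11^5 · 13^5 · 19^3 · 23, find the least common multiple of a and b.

max exponent per prime: 2^5 · 11^5 · 13^5 · 19^3 · 23^4 = 3672842562442950211744

3672842562442950211744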